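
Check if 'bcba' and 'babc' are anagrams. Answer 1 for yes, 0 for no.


Sort characters of 'bcba': 'abbc'
Sort characters of 'babc': 'abbc'
Sorted forms match -> they ARE anagrams
Result: 1

1


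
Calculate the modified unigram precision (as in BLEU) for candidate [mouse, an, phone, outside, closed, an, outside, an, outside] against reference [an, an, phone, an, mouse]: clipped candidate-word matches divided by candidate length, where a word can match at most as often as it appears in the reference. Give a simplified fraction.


Reference word counts: {'an': 3, 'mouse': 1, 'phone': 1}
Checking each candidate word (with clipping):
  'mouse' -> in reference (ref count 1, used 1/1) -> match (matches: 1)
  'an' -> in reference (ref count 3, used 1/3) -> match (matches: 2)
  'phone' -> in reference (ref count 1, used 1/1) -> match (matches: 3)
  'outside' -> not in reference -> no match (matches: 3)
  'closed' -> not in reference -> no match (matches: 3)
  'an' -> in reference (ref count 3, used 2/3) -> match (matches: 4)
  'outside' -> not in reference -> no match (matches: 4)
  'an' -> in reference (ref count 3, used 3/3) -> match (matches: 5)
  'outside' -> not in reference -> no match (matches: 5)
Clipped matches: 5, Candidate length: 9
Precision = 5/9

5/9


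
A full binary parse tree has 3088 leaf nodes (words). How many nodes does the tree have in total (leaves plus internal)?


Leaf nodes (terminals): 3088
Internal nodes = n - 1 = 3088 - 1 = 3087
Total = leaves + internal = 3088 + 3087 = 6175

6175


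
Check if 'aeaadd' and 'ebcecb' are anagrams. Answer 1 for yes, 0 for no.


Sort characters of 'aeaadd': 'aaadde'
Sort characters of 'ebcecb': 'bbccee'
Sorted forms differ -> they are NOT anagrams
Result: 0

0


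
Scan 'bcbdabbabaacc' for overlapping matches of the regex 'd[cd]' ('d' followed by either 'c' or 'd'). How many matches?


Pattern: d[cd] means 'd' followed by either 'c' or 'd'.
Scanning 'bcbdabbabaacc' position-by-position:
  Pos 0: window 'bc' -> no
  Pos 1: window 'cb' -> no
  Pos 2: window 'bd' -> no
  Pos 3: window 'da' -> no
  Pos 4: window 'ab' -> no
  Pos 5: window 'bb' -> no
  Pos 6: window 'ba' -> no
  Pos 7: window 'ab' -> no
  Pos 8: window 'ba' -> no
  Pos 9: window 'aa' -> no
  Pos 10: window 'ac' -> no
  Pos 11: window 'cc' -> no
  Pos 12: window 'c' -> no
Total matches: 0

0


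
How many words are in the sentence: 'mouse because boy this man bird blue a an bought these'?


Counting words by splitting on spaces:
  Word 1: 'mouse'
  Word 2: 'because'
  Word 3: 'boy'
  Word 4: 'this'
  Word 5: 'man'
  Word 6: 'bird'
  Word 7: 'blue'
  Word 8: 'a'
  Word 9: 'an'
  Word 10: 'bought'
  Word 11: 'these'
Total words: 11

11


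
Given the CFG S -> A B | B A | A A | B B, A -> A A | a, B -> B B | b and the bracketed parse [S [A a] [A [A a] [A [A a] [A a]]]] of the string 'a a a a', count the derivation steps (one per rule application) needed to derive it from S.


Every bracketed nonterminal node [X ...] in the tree is produced by exactly one rule application.
Reading the tree off as a leftmost derivation:
  Step 1: S  =>  A A   (applied S -> A A)
  Step 2: A A  =>  a A   (applied A -> a)
  Step 3: a A  =>  a A A   (applied A -> A A)
  Step 4: a A A  =>  a a A   (applied A -> a)
  Step 5: a a A  =>  a a A A   (applied A -> A A)
  Step 6: a a A A  =>  a a a A   (applied A -> a)
  Step 7: a a a A  =>  a a a a   (applied A -> a)
Final yield: a a a a
Total rewrite steps: 7

7


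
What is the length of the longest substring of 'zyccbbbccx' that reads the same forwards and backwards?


Scanning 'zyccbbbccx' for palindromic substrings.
Substring at positions 2-8: 'ccbbbcc'.
Check: reverse('ccbbbcc') = 'ccbbbcc' -> palindrome confirmed.
Neighbouring characters ('y' / 'x') break symmetry, so it cannot extend further.
No longer palindromic substring exists; longest length = 7

7


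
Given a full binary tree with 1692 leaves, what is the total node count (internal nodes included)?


Leaf nodes (terminals): 1692
Internal nodes = n - 1 = 1692 - 1 = 1691
Total = leaves + internal = 1692 + 1691 = 3383

3383


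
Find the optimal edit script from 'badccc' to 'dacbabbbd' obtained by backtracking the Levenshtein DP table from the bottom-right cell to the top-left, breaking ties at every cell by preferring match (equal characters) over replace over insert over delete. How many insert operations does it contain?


Edit distance = 7. Backtracking from cell (6, 9) with preference match > replace > insert > delete,
then listing the resulting alignment 'badccc' -> 'dacbabbbd' left to right:
  Step 1: insert 'd' [insertion #1]
  Step 2: insert 'a' [insertion #2]
  Step 3: insert 'c' [insertion #3]
  Step 4: keep 'b'
  Step 5: keep 'a'
  Step 6: replace d->b
  Step 7: replace c->b
  Step 8: replace c->b
  Step 9: replace c->d
Total insertions: 3

3


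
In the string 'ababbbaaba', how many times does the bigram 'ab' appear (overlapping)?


Scanning 'ababbbaaba' for bigram 'ab':
  Position 0: 'ab' -> MATCH
  Position 1: 'ba' -> no
  Position 2: 'ab' -> MATCH
  Position 3: 'bb' -> no
  Position 4: 'bb' -> no
  Position 5: 'ba' -> no
  Position 6: 'aa' -> no
  Position 7: 'ab' -> MATCH
  Position 8: 'ba' -> no
Total matches: 3

3


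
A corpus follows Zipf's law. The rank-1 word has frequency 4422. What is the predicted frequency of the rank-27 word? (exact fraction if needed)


Zipf's law: freq(rank) = f1 / rank
f1 = 4422, rank = 27
freq = 4422 / 27
GCD(4422, 27) = 3
Simplified: 1474/9

1474/9


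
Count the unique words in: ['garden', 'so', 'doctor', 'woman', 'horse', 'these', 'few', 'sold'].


Listing all tokens and tracking unique types:
  Token 1: 'garden' -> NEW (unique so far: 1)
  Token 2: 'so' -> NEW (unique so far: 2)
  Token 3: 'doctor' -> NEW (unique so far: 3)
  Token 4: 'woman' -> NEW (unique so far: 4)
  Token 5: 'horse' -> NEW (unique so far: 5)
  Token 6: 'these' -> NEW (unique so far: 6)
  Token 7: 'few' -> NEW (unique so far: 7)
  Token 8: 'sold' -> NEW (unique so far: 8)
Unique types: ('doctor', 'few', 'garden', 'horse', 'so', 'sold', 'these', 'woman')
Vocabulary size: 8

8


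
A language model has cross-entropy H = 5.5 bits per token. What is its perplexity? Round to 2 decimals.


Perplexity formula: PP = 2^H
H = 5.5
PP = 2^5.5
Decompose: 2^5.5 = 2^5 * 2^0.5 = 2^5 * sqrt(2)
2^5 = 32, sqrt(2) ~ 1.4142136
PP ~ 32 * 1.4142136 = 45.2548352
Rounded to 2 decimals: 45.25

45.25


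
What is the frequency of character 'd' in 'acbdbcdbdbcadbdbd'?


Scanning 'acbdbcdbdbcadbdbd' for 'd':
  Position 3: 'd' -> MATCH (count: 1)
  Position 6: 'd' -> MATCH (count: 2)
  Position 8: 'd' -> MATCH (count: 3)
  Position 12: 'd' -> MATCH (count: 4)
  Position 14: 'd' -> MATCH (count: 5)
  Position 16: 'd' -> MATCH (count: 6)
Total occurrences of 'd': 6

6


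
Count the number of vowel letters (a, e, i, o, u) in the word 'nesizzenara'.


Scanning each character of 'nesizzenara':
  Position 1: 'n' -> consonant (running count: 0)
  Position 2: 'e' -> vowel (running count: 1)
  Position 3: 's' -> consonant (running count: 1)
  Position 4: 'i' -> vowel (running count: 2)
  Position 5: 'z' -> consonant (running count: 2)
  Position 6: 'z' -> consonant (running count: 2)
  Position 7: 'e' -> vowel (running count: 3)
  Position 8: 'n' -> consonant (running count: 3)
  Position 9: 'a' -> vowel (running count: 4)
  Position 10: 'r' -> consonant (running count: 4)
  Position 11: 'a' -> vowel (running count: 5)
Total vowels: 5

5


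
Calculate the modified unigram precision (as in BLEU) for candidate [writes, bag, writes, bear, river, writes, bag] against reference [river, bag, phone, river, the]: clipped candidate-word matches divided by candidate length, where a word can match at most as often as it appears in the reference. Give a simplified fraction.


Reference word counts: {'bag': 1, 'phone': 1, 'river': 2, 'the': 1}
Checking each candidate word (with clipping):
  'writes' -> not in reference -> no match (matches: 0)
  'bag' -> in reference (ref count 1, used 1/1) -> match (matches: 1)
  'writes' -> not in reference -> no match (matches: 1)
  'bear' -> not in reference -> no match (matches: 1)
  'river' -> in reference (ref count 2, used 1/2) -> match (matches: 2)
  'writes' -> not in reference -> no match (matches: 2)
  'bag' -> ref count 1 already used up (1/1) -> clipped, no match (matches: 2)
Clipped matches: 2, Candidate length: 7
Precision = 2/7

2/7


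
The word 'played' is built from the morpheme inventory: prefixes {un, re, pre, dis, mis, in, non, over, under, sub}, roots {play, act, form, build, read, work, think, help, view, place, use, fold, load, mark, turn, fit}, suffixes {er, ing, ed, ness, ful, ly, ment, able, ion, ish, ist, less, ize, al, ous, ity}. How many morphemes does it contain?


Segmenting 'played' against the inventory:
  'play' -> root (morpheme 1)
  'ed' -> suffix (morpheme 2)
Total morphemes: 2

2


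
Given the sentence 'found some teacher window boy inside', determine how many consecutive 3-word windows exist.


Word trigrams from [6] words:
  Trigram 1: (found some teacher)
  Trigram 2: (some teacher window)
  Trigram 3: (teacher window boy)
  Trigram 4: (window boy inside)
Total word trigrams: 6 - 2 = 4

4


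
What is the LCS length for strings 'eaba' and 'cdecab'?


DP table for LCS of 'eaba' and 'cdecab':
       c  d  e  c  a  b
    0  0  0  0  0  0  0
  e 0  0  0  1  1  1  1
  a 0  0  0  1  1  2  2
  b 0  0  0  1  1  2  3
  a 0  0  0  1  1  2  3
LCS: 'eab'
LCS length = 3

3


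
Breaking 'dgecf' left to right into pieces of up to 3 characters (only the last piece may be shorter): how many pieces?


'dgecf' has 5 characters.
Chunking with max size 3:
  Chunk 1: 'dge' (positions 0-2)
  Chunk 2: 'cf' (positions 3-4)
Total chunks: ceil(5 / 3) = 2

2


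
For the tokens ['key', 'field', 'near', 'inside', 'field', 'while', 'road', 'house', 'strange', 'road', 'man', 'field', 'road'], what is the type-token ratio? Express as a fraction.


Tokens: 13
Unique types: ('field', 'house', 'inside', 'key', 'man', 'near', 'road', 'strange', 'while') = 9
TTR = 9/13
Already in lowest terms.

9/13


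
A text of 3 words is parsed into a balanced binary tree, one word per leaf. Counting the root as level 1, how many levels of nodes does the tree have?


In a balanced binary tree with n leaves the deepest leaf is ceil(log2(n)) edges below the root,
so counting node levels inclusive of root and leaves gives ceil(log2(n)) + 1 levels.
log2(3) = 1.5850
ceil(1.5850) = 2
levels = 2 + 1 = 3

3


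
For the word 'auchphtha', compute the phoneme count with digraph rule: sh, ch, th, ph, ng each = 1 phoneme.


Parsing 'auchphtha' greedily, digraphs first:
  'a' -> vowel phoneme (phonemes so far: 1)
  'u' -> vowel phoneme (phonemes so far: 2)
  'ch' -> digraph (1 consonant phoneme) (phonemes so far: 3)
  'ph' -> digraph (1 consonant phoneme) (phonemes so far: 4)
  'th' -> digraph (1 consonant phoneme) (phonemes so far: 5)
  'a' -> vowel phoneme (phonemes so far: 6)
Total phonemes: 6

6


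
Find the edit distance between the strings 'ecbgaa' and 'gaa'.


Building DP table for s1='ecbgaa' (len 6) and s2='gaa' (len 3):
       g  a  a
    0  1  2  3
  e 1  1  2  3
  c 2  2  2  3
  b 3  3  3  3
  g 4  3  4  4
  a 5  4  3  4
  a 6  5  4  3
Edit distance = dp[6][3] = 3

3


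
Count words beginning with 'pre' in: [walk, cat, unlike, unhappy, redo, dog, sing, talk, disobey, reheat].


Checking each word for prefix 'pre':
  'walk' -> no (count: 0)
  'cat' -> no (count: 0)
  'unlike' -> no (count: 0)
  'unhappy' -> no (count: 0)
  'redo' -> no (count: 0)
  'dog' -> no (count: 0)
  'sing' -> no (count: 0)
  'talk' -> no (count: 0)
  'disobey' -> no (count: 0)
  'reheat' -> no (count: 0)
Total with prefix 'pre': 0

0


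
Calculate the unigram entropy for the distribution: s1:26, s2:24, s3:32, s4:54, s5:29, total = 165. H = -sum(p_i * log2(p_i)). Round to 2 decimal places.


Computing entropy H = -sum(p_i * log2(p_i)):
  s1: p = 26/165 = 0.1576, -p*log2(p) = 0.4201
  s2: p = 24/165 = 0.1455, -p*log2(p) = 0.4046
  s3: p = 32/165 = 0.1939, -p*log2(p) = 0.4589
  s4: p = 54/165 = 0.3273, -p*log2(p) = 0.5274
  s5: p = 29/165 = 0.1758, -p*log2(p) = 0.4409
H = sum of terms = 2.2519
Rounded to 2 decimals: 2.25

2.25


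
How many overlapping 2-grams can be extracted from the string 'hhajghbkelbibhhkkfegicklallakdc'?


String 'hhajghbkelbibhhkkfegicklallakdc' has length L = 31.
Number of overlapping n-grams = L - n + 1
Substituting: 31 - 2 + 1 = 30

30


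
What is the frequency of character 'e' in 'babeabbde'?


Scanning 'babeabbde' for 'e':
  Position 3: 'e' -> MATCH (count: 1)
  Position 8: 'e' -> MATCH (count: 2)
Total occurrences of 'e': 2

2


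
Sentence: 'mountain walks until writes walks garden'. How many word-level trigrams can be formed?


Word trigrams from [6] words:
  Trigram 1: (mountain walks until)
  Trigram 2: (walks until writes)
  Trigram 3: (until writes walks)
  Trigram 4: (writes walks garden)
Total word trigrams: 6 - 2 = 4

4


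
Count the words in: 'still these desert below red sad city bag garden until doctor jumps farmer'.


Counting words by splitting on spaces:
  Word 1: 'still'
  Word 2: 'these'
  Word 3: 'desert'
  Word 4: 'below'
  Word 5: 'red'
  Word 6: 'sad'
  Word 7: 'city'
  Word 8: 'bag'
  Word 9: 'garden'
  Word 10: 'until'
  Word 11: 'doctor'
  Word 12: 'jumps'
  Word 13: 'farmer'
Total words: 13

13


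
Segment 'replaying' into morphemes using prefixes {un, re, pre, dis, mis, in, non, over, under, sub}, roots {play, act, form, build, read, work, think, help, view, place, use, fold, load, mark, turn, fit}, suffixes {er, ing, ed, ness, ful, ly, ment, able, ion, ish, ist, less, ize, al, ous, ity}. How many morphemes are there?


Segmenting 'replaying' against the inventory:
  're' -> prefix (morpheme 1)
  'play' -> root (morpheme 2)
  'ing' -> suffix (morpheme 3)
Total morphemes: 3

3


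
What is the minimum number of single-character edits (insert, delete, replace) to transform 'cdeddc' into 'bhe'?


Building DP table for s1='cdeddc' (len 6) and s2='bhe' (len 3):
       b  h  e
    0  1  2  3
  c 1  1  2  3
  d 2  2  2  3
  e 3  3  3  2
  d 4  4  4  3
  d 5  5  5  4
  c 6  6  6  5
Edit distance = dp[6][3] = 5

5


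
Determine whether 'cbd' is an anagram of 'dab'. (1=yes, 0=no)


Sort characters of 'cbd': 'bcd'
Sort characters of 'dab': 'abd'
Sorted forms differ -> they are NOT anagrams
Result: 0

0


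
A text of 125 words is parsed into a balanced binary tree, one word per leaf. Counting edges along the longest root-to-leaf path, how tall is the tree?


In a balanced binary tree with n leaves the deepest leaf is ceil(log2(n)) edges below the root.
log2(125) = 6.9658
ceil(6.9658) = 7
height (edges) = 7

7


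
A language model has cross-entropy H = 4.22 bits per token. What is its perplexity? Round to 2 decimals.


Perplexity formula: PP = 2^H
H = 4.22
PP = 2^4.22
Decompose: 2^4.22 = 2^4 * 2^0.22
2^4 = 16, 2^0.22 ~ 1.1647336
PP ~ 16 * 1.1647336 = 18.6357376
Rounded to 2 decimals: 18.64

18.64


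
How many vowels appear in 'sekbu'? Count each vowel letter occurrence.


Scanning each character of 'sekbu':
  Position 1: 's' -> consonant (running count: 0)
  Position 2: 'e' -> vowel (running count: 1)
  Position 3: 'k' -> consonant (running count: 1)
  Position 4: 'b' -> consonant (running count: 1)
  Position 5: 'u' -> vowel (running count: 2)
Total vowels: 2

2


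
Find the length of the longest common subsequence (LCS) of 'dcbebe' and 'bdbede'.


DP table for LCS of 'dcbebe' and 'bdbede':
       b  d  b  e  d  e
    0  0  0  0  0  0  0
  d 0  0  1  1  1  1  1
  c 0  0  1  1  1  1  1
  b 0  1  1  2  2  2  2
  e 0  1  1  2  3  3  3
  b 0  1  1  2  3  3  3
  e 0  1  1  2  3  3  4
LCS: 'dbee'
LCS length = 4

4


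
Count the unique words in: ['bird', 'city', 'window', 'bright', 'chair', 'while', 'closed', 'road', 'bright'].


Listing all tokens and tracking unique types:
  Token 1: 'bird' -> NEW (unique so far: 1)
  Token 2: 'city' -> NEW (unique so far: 2)
  Token 3: 'window' -> NEW (unique so far: 3)
  Token 4: 'bright' -> NEW (unique so far: 4)
  Token 5: 'chair' -> NEW (unique so far: 5)
  Token 6: 'while' -> NEW (unique so far: 6)
  Token 7: 'closed' -> NEW (unique so far: 7)
  Token 8: 'road' -> NEW (unique so far: 8)
  Token 9: 'bright' -> duplicate (unique so far: 8)
Unique types: ('bird', 'bright', 'chair', 'city', 'closed', 'road', 'while', 'window')
Vocabulary size: 8

8


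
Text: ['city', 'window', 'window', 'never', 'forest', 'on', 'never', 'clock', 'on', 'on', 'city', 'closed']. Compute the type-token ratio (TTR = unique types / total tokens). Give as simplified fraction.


Tokens: 12
Unique types: ('city', 'clock', 'closed', 'forest', 'never', 'on', 'window') = 7
TTR = 7/12
Already in lowest terms.

7/12


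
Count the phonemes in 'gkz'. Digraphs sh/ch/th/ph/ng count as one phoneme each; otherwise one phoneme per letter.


Parsing 'gkz' greedily, digraphs first:
  'g' -> consonant phoneme (phonemes so far: 1)
  'k' -> consonant phoneme (phonemes so far: 2)
  'z' -> consonant phoneme (phonemes so far: 3)
Total phonemes: 3

3


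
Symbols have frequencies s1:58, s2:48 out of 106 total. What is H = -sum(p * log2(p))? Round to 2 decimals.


Computing entropy H = -sum(p_i * log2(p_i)):
  s1: p = 58/106 = 0.5472, -p*log2(p) = 0.4760
  s2: p = 48/106 = 0.4528, -p*log2(p) = 0.5176
H = sum of terms = 0.9936
Rounded to 2 decimals: 0.99

0.99


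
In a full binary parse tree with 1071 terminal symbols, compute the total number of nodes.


Leaf nodes (terminals): 1071
Internal nodes = n - 1 = 1071 - 1 = 1070
Total = leaves + internal = 1071 + 1070 = 2141

2141


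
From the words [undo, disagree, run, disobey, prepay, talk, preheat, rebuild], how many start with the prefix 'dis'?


Checking each word for prefix 'dis':
  'undo' -> no (count: 0)
  'disagree' -> YES, starts with 'dis' (count: 1)
  'run' -> no (count: 1)
  'disobey' -> YES, starts with 'dis' (count: 2)
  'prepay' -> no (count: 2)
  'talk' -> no (count: 2)
  'preheat' -> no (count: 2)
  'rebuild' -> no (count: 2)
Total with prefix 'dis': 2

2


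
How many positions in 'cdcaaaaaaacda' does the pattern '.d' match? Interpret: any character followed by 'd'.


Pattern: .d means any character followed by 'd'.
Scanning 'cdcaaaaaaacda' position-by-position:
  Pos 0: window 'cd' -> MATCH
  Pos 1: window 'dc' -> no
  Pos 2: window 'ca' -> no
  Pos 3: window 'aa' -> no
  Pos 4: window 'aa' -> no
  Pos 5: window 'aa' -> no
  Pos 6: window 'aa' -> no
  Pos 7: window 'aa' -> no
  Pos 8: window 'aa' -> no
  Pos 9: window 'ac' -> no
  Pos 10: window 'cd' -> MATCH
  Pos 11: window 'da' -> no
  Pos 12: window 'a' -> no
Total matches: 2

2


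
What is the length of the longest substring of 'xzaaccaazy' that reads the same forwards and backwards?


Scanning 'xzaaccaazy' for palindromic substrings.
Substring at positions 1-8: 'zaaccaaz'.
Check: reverse('zaaccaaz') = 'zaaccaaz' -> palindrome confirmed.
Neighbouring characters ('x' / 'y') break symmetry, so it cannot extend further.
No longer palindromic substring exists; longest length = 8

8


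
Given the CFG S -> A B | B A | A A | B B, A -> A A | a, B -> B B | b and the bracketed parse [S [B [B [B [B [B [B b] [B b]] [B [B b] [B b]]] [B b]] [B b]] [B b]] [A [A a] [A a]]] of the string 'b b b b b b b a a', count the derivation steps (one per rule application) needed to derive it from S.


Every bracketed nonterminal node [X ...] in the tree is produced by exactly one rule application.
Reading the tree off as a leftmost derivation:
  Step 1: S  =>  B A   (applied S -> B A)
  Step 2: B A  =>  B B A   (applied B -> B B)
  Step 3: B B A  =>  B B B A   (applied B -> B B)
  Step 4: B B B A  =>  B B B B A   (applied B -> B B)
  Step 5: B B B B A  =>  B B B B B A   (applied B -> B B)
  Step 6: B B B B B A  =>  B B B B B B A   (applied B -> B B)
  Step 7: B B B B B B A  =>  b B B B B B A   (applied B -> b)
  Step 8: b B B B B B A  =>  b b B B B B A   (applied B -> b)
  Step 9: b b B B B B A  =>  b b B B B B B A   (applied B -> B B)
  Step 10: b b B B B B B A  =>  b b b B B B B A   (applied B -> b)
  Step 11: b b b B B B B A  =>  b b b b B B B A   (applied B -> b)
  Step 12: b b b b B B B A  =>  b b b b b B B A   (applied B -> b)
  Step 13: b b b b b B B A  =>  b b b b b b B A   (applied B -> b)
  Step 14: b b b b b b B A  =>  b b b b b b b A   (applied B -> b)
  Step 15: b b b b b b b A  =>  b b b b b b b A A   (applied A -> A A)
  Step 16: b b b b b b b A A  =>  b b b b b b b a A   (applied A -> a)
  Step 17: b b b b b b b a A  =>  b b b b b b b a a   (applied A -> a)
Final yield: b b b b b b b a a
Total rewrite steps: 17

17


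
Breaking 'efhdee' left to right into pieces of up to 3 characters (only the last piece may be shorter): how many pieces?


'efhdee' has 6 characters.
Chunking with max size 3:
  Chunk 1: 'efh' (positions 0-2)
  Chunk 2: 'dee' (positions 3-5)
Total chunks: ceil(6 / 3) = 2

2


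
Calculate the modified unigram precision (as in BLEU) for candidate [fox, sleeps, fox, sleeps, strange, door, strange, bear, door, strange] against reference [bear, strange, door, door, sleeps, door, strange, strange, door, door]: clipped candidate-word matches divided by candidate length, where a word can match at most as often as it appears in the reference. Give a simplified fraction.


Reference word counts: {'bear': 1, 'door': 5, 'sleeps': 1, 'strange': 3}
Checking each candidate word (with clipping):
  'fox' -> not in reference -> no match (matches: 0)
  'sleeps' -> in reference (ref count 1, used 1/1) -> match (matches: 1)
  'fox' -> not in reference -> no match (matches: 1)
  'sleeps' -> ref count 1 already used up (1/1) -> clipped, no match (matches: 1)
  'strange' -> in reference (ref count 3, used 1/3) -> match (matches: 2)
  'door' -> in reference (ref count 5, used 1/5) -> match (matches: 3)
  'strange' -> in reference (ref count 3, used 2/3) -> match (matches: 4)
  'bear' -> in reference (ref count 1, used 1/1) -> match (matches: 5)
  'door' -> in reference (ref count 5, used 2/5) -> match (matches: 6)
  'strange' -> in reference (ref count 3, used 3/3) -> match (matches: 7)
Clipped matches: 7, Candidate length: 10
Precision = 7/10

7/10


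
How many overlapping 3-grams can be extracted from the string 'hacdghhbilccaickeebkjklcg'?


String 'hacdghhbilccaickeebkjklcg' has length L = 25.
Number of overlapping n-grams = L - n + 1
Substituting: 25 - 3 + 1 = 23

23


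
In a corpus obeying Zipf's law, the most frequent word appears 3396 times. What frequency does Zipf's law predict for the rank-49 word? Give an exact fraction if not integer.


Zipf's law: freq(rank) = f1 / rank
f1 = 3396, rank = 49
freq = 3396 / 49
GCD(3396, 49) = 1
Simplified: 3396/49

3396/49


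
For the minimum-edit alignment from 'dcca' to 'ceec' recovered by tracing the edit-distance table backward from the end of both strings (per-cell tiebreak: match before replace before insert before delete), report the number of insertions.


Edit distance = 4. Backtracking from cell (4, 4) with preference match > replace > insert > delete,
then listing the resulting alignment 'dcca' -> 'ceec' left to right:
  Step 1: replace d->c
  Step 2: replace c->e
  Step 3: replace c->e
  Step 4: replace a->c
Total insertions: 0

0


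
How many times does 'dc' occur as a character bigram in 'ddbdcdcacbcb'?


Scanning 'ddbdcdcacbcb' for bigram 'dc':
  Position 0: 'dd' -> no
  Position 1: 'db' -> no
  Position 2: 'bd' -> no
  Position 3: 'dc' -> MATCH
  Position 4: 'cd' -> no
  Position 5: 'dc' -> MATCH
  Position 6: 'ca' -> no
  Position 7: 'ac' -> no
  Position 8: 'cb' -> no
  Position 9: 'bc' -> no
  Position 10: 'cb' -> no
Total matches: 2

2


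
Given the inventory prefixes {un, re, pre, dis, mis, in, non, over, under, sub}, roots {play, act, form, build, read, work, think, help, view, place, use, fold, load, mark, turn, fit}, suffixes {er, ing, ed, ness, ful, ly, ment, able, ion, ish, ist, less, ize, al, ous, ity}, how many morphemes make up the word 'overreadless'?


Segmenting 'overreadless' against the inventory:
  'over' -> prefix (morpheme 1)
  'read' -> root (morpheme 2)
  'less' -> suffix (morpheme 3)
Total morphemes: 3

3


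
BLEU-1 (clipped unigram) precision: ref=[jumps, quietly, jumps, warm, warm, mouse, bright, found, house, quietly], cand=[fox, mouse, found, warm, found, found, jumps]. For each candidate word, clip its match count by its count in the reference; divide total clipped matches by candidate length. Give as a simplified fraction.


Reference word counts: {'bright': 1, 'found': 1, 'house': 1, 'jumps': 2, 'mouse': 1, 'quietly': 2, 'warm': 2}
Checking each candidate word (with clipping):
  'fox' -> not in reference -> no match (matches: 0)
  'mouse' -> in reference (ref count 1, used 1/1) -> match (matches: 1)
  'found' -> in reference (ref count 1, used 1/1) -> match (matches: 2)
  'warm' -> in reference (ref count 2, used 1/2) -> match (matches: 3)
  'found' -> ref count 1 already used up (1/1) -> clipped, no match (matches: 3)
  'found' -> ref count 1 already used up (1/1) -> clipped, no match (matches: 3)
  'jumps' -> in reference (ref count 2, used 1/2) -> match (matches: 4)
Clipped matches: 4, Candidate length: 7
Precision = 4/7

4/7


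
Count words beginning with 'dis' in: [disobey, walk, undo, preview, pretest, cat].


Checking each word for prefix 'dis':
  'disobey' -> YES, starts with 'dis' (count: 1)
  'walk' -> no (count: 1)
  'undo' -> no (count: 1)
  'preview' -> no (count: 1)
  'pretest' -> no (count: 1)
  'cat' -> no (count: 1)
Total with prefix 'dis': 1

1


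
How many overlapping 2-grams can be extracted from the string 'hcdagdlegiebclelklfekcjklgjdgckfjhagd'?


String 'hcdagdlegiebclelklfekcjklgjdgckfjhagd' has length L = 37.
Number of overlapping n-grams = L - n + 1
Substituting: 37 - 2 + 1 = 36

36


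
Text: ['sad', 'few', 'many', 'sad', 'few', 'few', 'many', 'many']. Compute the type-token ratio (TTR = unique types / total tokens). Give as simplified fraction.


Tokens: 8
Unique types: ('few', 'many', 'sad') = 3
TTR = 3/8
Already in lowest terms.

3/8


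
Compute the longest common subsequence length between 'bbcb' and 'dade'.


DP table for LCS of 'bbcb' and 'dade':
       d  a  d  e
    0  0  0  0  0
  b 0  0  0  0  0
  b 0  0  0  0  0
  c 0  0  0  0  0
  b 0  0  0  0  0
LCS length = 0

0


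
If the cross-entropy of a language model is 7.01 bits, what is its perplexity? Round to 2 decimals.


Perplexity formula: PP = 2^H
H = 7.01
PP = 2^7.01
Decompose: 2^7.01 = 2^7 * 2^0.01
2^7 = 128, 2^0.01 ~ 1.0069556
PP ~ 128 * 1.0069556 = 128.8903168
Rounded to 2 decimals: 128.89

128.89


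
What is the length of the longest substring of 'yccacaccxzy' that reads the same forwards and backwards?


Scanning 'yccacaccxzy' for palindromic substrings.
Substring at positions 1-7: 'ccacacc'.
Check: reverse('ccacacc') = 'ccacacc' -> palindrome confirmed.
Neighbouring characters ('y' / 'x') break symmetry, so it cannot extend further.
No longer palindromic substring exists; longest length = 7

7


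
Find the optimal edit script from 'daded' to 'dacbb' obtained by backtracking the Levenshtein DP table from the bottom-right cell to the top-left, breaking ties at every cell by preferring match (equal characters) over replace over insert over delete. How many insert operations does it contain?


Edit distance = 3. Backtracking from cell (5, 5) with preference match > replace > insert > delete,
then listing the resulting alignment 'daded' -> 'dacbb' left to right:
  Step 1: keep 'd'
  Step 2: keep 'a'
  Step 3: replace d->c
  Step 4: replace e->b
  Step 5: replace d->b
Total insertions: 0

0


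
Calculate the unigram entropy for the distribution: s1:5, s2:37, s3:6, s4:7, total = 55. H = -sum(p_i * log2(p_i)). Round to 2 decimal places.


Computing entropy H = -sum(p_i * log2(p_i)):
  s1: p = 5/55 = 0.0909, -p*log2(p) = 0.3145
  s2: p = 37/55 = 0.6727, -p*log2(p) = 0.3847
  s3: p = 6/55 = 0.1091, -p*log2(p) = 0.3487
  s4: p = 7/55 = 0.1273, -p*log2(p) = 0.3785
H = sum of terms = 1.4264
Rounded to 2 decimals: 1.43

1.43


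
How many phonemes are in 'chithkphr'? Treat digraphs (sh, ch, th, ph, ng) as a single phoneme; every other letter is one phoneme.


Parsing 'chithkphr' greedily, digraphs first:
  'ch' -> digraph (1 consonant phoneme) (phonemes so far: 1)
  'i' -> vowel phoneme (phonemes so far: 2)
  'th' -> digraph (1 consonant phoneme) (phonemes so far: 3)
  'k' -> consonant phoneme (phonemes so far: 4)
  'ph' -> digraph (1 consonant phoneme) (phonemes so far: 5)
  'r' -> consonant phoneme (phonemes so far: 6)
Total phonemes: 6

6


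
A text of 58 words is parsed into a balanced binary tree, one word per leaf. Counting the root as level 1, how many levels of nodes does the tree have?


In a balanced binary tree with n leaves the deepest leaf is ceil(log2(n)) edges below the root,
so counting node levels inclusive of root and leaves gives ceil(log2(n)) + 1 levels.
log2(58) = 5.8580
ceil(5.8580) = 6
levels = 6 + 1 = 7

7


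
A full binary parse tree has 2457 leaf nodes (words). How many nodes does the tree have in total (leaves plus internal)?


Leaf nodes (terminals): 2457
Internal nodes = n - 1 = 2457 - 1 = 2456
Total = leaves + internal = 2457 + 2456 = 4913

4913


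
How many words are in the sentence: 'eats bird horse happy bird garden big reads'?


Counting words by splitting on spaces:
  Word 1: 'eats'
  Word 2: 'bird'
  Word 3: 'horse'
  Word 4: 'happy'
  Word 5: 'bird'
  Word 6: 'garden'
  Word 7: 'big'
  Word 8: 'reads'
Total words: 8

8


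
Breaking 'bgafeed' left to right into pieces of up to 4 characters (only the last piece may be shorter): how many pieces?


'bgafeed' has 7 characters.
Chunking with max size 4:
  Chunk 1: 'bgaf' (positions 0-3)
  Chunk 2: 'eed' (positions 4-6)
Total chunks: ceil(7 / 4) = 2

2


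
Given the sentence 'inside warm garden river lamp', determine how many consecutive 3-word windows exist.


Word trigrams from [5] words:
  Trigram 1: (inside warm garden)
  Trigram 2: (warm garden river)
  Trigram 3: (garden river lamp)
Total word trigrams: 5 - 2 = 3

3


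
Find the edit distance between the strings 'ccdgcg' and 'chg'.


Building DP table for s1='ccdgcg' (len 6) and s2='chg' (len 3):
       c  h  g
    0  1  2  3
  c 1  0  1  2
  c 2  1  1  2
  d 3  2  2  2
  g 4  3  3  2
  c 5  4  4  3
  g 6  5  5  4
Edit distance = dp[6][3] = 4

4


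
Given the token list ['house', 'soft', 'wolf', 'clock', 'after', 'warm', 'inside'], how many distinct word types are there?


Listing all tokens and tracking unique types:
  Token 1: 'house' -> NEW (unique so far: 1)
  Token 2: 'soft' -> NEW (unique so far: 2)
  Token 3: 'wolf' -> NEW (unique so far: 3)
  Token 4: 'clock' -> NEW (unique so far: 4)
  Token 5: 'after' -> NEW (unique so far: 5)
  Token 6: 'warm' -> NEW (unique so far: 6)
  Token 7: 'inside' -> NEW (unique so far: 7)
Unique types: ('after', 'clock', 'house', 'inside', 'soft', 'warm', 'wolf')
Vocabulary size: 7

7


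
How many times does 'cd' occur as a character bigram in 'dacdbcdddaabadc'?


Scanning 'dacdbcdddaabadc' for bigram 'cd':
  Position 0: 'da' -> no
  Position 1: 'ac' -> no
  Position 2: 'cd' -> MATCH
  Position 3: 'db' -> no
  Position 4: 'bc' -> no
  Position 5: 'cd' -> MATCH
  Position 6: 'dd' -> no
  Position 7: 'dd' -> no
  Position 8: 'da' -> no
  Position 9: 'aa' -> no
  Position 10: 'ab' -> no
  Position 11: 'ba' -> no
  Position 12: 'ad' -> no
  Position 13: 'dc' -> no
Total matches: 2

2


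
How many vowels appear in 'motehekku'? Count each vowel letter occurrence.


Scanning each character of 'motehekku':
  Position 1: 'm' -> consonant (running count: 0)
  Position 2: 'o' -> vowel (running count: 1)
  Position 3: 't' -> consonant (running count: 1)
  Position 4: 'e' -> vowel (running count: 2)
  Position 5: 'h' -> consonant (running count: 2)
  Position 6: 'e' -> vowel (running count: 3)
  Position 7: 'k' -> consonant (running count: 3)
  Position 8: 'k' -> consonant (running count: 3)
  Position 9: 'u' -> vowel (running count: 4)
Total vowels: 4

4


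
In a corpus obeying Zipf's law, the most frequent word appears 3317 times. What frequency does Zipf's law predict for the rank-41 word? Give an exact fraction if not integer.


Zipf's law: freq(rank) = f1 / rank
f1 = 3317, rank = 41
freq = 3317 / 41
GCD(3317, 41) = 1
Simplified: 3317/41

3317/41


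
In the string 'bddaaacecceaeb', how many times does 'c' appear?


Scanning 'bddaaacecceaeb' for 'c':
  Position 6: 'c' -> MATCH (count: 1)
  Position 8: 'c' -> MATCH (count: 2)
  Position 9: 'c' -> MATCH (count: 3)
Total occurrences of 'c': 3

3


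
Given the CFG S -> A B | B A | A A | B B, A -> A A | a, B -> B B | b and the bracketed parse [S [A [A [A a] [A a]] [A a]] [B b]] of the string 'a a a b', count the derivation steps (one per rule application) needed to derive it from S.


Every bracketed nonterminal node [X ...] in the tree is produced by exactly one rule application.
Reading the tree off as a leftmost derivation:
  Step 1: S  =>  A B   (applied S -> A B)
  Step 2: A B  =>  A A B   (applied A -> A A)
  Step 3: A A B  =>  A A A B   (applied A -> A A)
  Step 4: A A A B  =>  a A A B   (applied A -> a)
  Step 5: a A A B  =>  a a A B   (applied A -> a)
  Step 6: a a A B  =>  a a a B   (applied A -> a)
  Step 7: a a a B  =>  a a a b   (applied B -> b)
Final yield: a a a b
Total rewrite steps: 7

7


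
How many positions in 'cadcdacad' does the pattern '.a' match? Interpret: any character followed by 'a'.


Pattern: .a means any character followed by 'a'.
Scanning 'cadcdacad' position-by-position:
  Pos 0: window 'ca' -> MATCH
  Pos 1: window 'ad' -> no
  Pos 2: window 'dc' -> no
  Pos 3: window 'cd' -> no
  Pos 4: window 'da' -> MATCH
  Pos 5: window 'ac' -> no
  Pos 6: window 'ca' -> MATCH
  Pos 7: window 'ad' -> no
  Pos 8: window 'd' -> no
Total matches: 3

3


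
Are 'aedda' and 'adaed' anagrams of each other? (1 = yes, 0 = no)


Sort characters of 'aedda': 'aadde'
Sort characters of 'adaed': 'aadde'
Sorted forms match -> they ARE anagrams
Result: 1

1


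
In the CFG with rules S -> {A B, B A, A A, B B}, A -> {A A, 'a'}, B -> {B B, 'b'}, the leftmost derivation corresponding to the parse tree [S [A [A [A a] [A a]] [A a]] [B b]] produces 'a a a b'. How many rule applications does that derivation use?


Every bracketed nonterminal node [X ...] in the tree is produced by exactly one rule application.
Reading the tree off as a leftmost derivation:
  Step 1: S  =>  A B   (applied S -> A B)
  Step 2: A B  =>  A A B   (applied A -> A A)
  Step 3: A A B  =>  A A A B   (applied A -> A A)
  Step 4: A A A B  =>  a A A B   (applied A -> a)
  Step 5: a A A B  =>  a a A B   (applied A -> a)
  Step 6: a a A B  =>  a a a B   (applied A -> a)
  Step 7: a a a B  =>  a a a b   (applied B -> b)
Final yield: a a a b
Total rewrite steps: 7

7


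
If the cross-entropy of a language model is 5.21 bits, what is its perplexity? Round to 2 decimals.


Perplexity formula: PP = 2^H
H = 5.21
PP = 2^5.21
Decompose: 2^5.21 = 2^5 * 2^0.21
2^5 = 32, 2^0.21 ~ 1.1566882
PP ~ 32 * 1.1566882 = 37.0140224
Rounded to 2 decimals: 37.01

37.01


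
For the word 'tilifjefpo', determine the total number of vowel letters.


Scanning each character of 'tilifjefpo':
  Position 1: 't' -> consonant (running count: 0)
  Position 2: 'i' -> vowel (running count: 1)
  Position 3: 'l' -> consonant (running count: 1)
  Position 4: 'i' -> vowel (running count: 2)
  Position 5: 'f' -> consonant (running count: 2)
  Position 6: 'j' -> consonant (running count: 2)
  Position 7: 'e' -> vowel (running count: 3)
  Position 8: 'f' -> consonant (running count: 3)
  Position 9: 'p' -> consonant (running count: 3)
  Position 10: 'o' -> vowel (running count: 4)
Total vowels: 4

4


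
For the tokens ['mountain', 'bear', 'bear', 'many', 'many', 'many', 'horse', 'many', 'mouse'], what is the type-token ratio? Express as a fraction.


Tokens: 9
Unique types: ('bear', 'horse', 'many', 'mountain', 'mouse') = 5
TTR = 5/9
Already in lowest terms.

5/9


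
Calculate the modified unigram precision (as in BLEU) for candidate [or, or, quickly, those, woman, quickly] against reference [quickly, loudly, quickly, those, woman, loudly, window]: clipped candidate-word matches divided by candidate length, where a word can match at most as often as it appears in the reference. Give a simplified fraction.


Reference word counts: {'loudly': 2, 'quickly': 2, 'those': 1, 'window': 1, 'woman': 1}
Checking each candidate word (with clipping):
  'or' -> not in reference -> no match (matches: 0)
  'or' -> not in reference -> no match (matches: 0)
  'quickly' -> in reference (ref count 2, used 1/2) -> match (matches: 1)
  'those' -> in reference (ref count 1, used 1/1) -> match (matches: 2)
  'woman' -> in reference (ref count 1, used 1/1) -> match (matches: 3)
  'quickly' -> in reference (ref count 2, used 2/2) -> match (matches: 4)
Clipped matches: 4, Candidate length: 6
Precision = 4/6 = 2/3

2/3


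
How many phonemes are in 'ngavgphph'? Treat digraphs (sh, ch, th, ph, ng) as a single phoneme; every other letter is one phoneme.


Parsing 'ngavgphph' greedily, digraphs first:
  'ng' -> digraph (1 consonant phoneme) (phonemes so far: 1)
  'a' -> vowel phoneme (phonemes so far: 2)
  'v' -> consonant phoneme (phonemes so far: 3)
  'g' -> consonant phoneme (phonemes so far: 4)
  'ph' -> digraph (1 consonant phoneme) (phonemes so far: 5)
  'ph' -> digraph (1 consonant phoneme) (phonemes so far: 6)
Total phonemes: 6

6


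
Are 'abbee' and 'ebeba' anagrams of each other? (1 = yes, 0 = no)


Sort characters of 'abbee': 'abbee'
Sort characters of 'ebeba': 'abbee'
Sorted forms match -> they ARE anagrams
Result: 1

1


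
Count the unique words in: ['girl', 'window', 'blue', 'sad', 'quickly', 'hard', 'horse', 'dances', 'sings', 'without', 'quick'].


Listing all tokens and tracking unique types:
  Token 1: 'girl' -> NEW (unique so far: 1)
  Token 2: 'window' -> NEW (unique so far: 2)
  Token 3: 'blue' -> NEW (unique so far: 3)
  Token 4: 'sad' -> NEW (unique so far: 4)
  Token 5: 'quickly' -> NEW (unique so far: 5)
  Token 6: 'hard' -> NEW (unique so far: 6)
  Token 7: 'horse' -> NEW (unique so far: 7)
  Token 8: 'dances' -> NEW (unique so far: 8)
  Token 9: 'sings' -> NEW (unique so far: 9)
  Token 10: 'without' -> NEW (unique so far: 10)
  Token 11: 'quick' -> NEW (unique so far: 11)
Unique types: ('blue', 'dances', 'girl', 'hard', 'horse', 'quick', 'quickly', 'sad', 'sings', 'window', 'without')
Vocabulary size: 11

11


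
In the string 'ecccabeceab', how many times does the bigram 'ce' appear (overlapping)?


Scanning 'ecccabeceab' for bigram 'ce':
  Position 0: 'ec' -> no
  Position 1: 'cc' -> no
  Position 2: 'cc' -> no
  Position 3: 'ca' -> no
  Position 4: 'ab' -> no
  Position 5: 'be' -> no
  Position 6: 'ec' -> no
  Position 7: 'ce' -> MATCH
  Position 8: 'ea' -> no
  Position 9: 'ab' -> no
Total matches: 1

1


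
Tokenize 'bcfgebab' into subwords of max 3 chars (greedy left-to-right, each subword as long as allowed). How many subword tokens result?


'bcfgebab' has 8 characters.
Chunking with max size 3:
  Chunk 1: 'bcf' (positions 0-2)
  Chunk 2: 'geb' (positions 3-5)
  Chunk 3: 'ab' (positions 6-7)
Total chunks: ceil(8 / 3) = 3

3


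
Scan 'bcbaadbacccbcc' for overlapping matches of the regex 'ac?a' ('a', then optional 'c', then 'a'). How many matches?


Pattern: ac?a means 'a', then optional 'c', then 'a'.
Scanning 'bcbaadbacccbcc' position-by-position:
  Pos 0: window 'bcb' -> no
  Pos 1: window 'cba' -> no
  Pos 2: window 'baa' -> no
  Pos 3: window 'aad' -> MATCH
  Pos 4: window 'adb' -> no
  Pos 5: window 'dba' -> no
  Pos 6: window 'bac' -> no
  Pos 7: window 'acc' -> no
  Pos 8: window 'ccc' -> no
  Pos 9: window 'ccb' -> no
  Pos 10: window 'cbc' -> no
  Pos 11: window 'bcc' -> no
  Pos 12: window 'cc' -> no
  Pos 13: window 'c' -> no
Total matches: 1

1
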